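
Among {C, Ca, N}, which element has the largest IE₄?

N

IE_4 is the cost of taking one more electron from the +3 cation: C³⁺ still has 1 valence electron; Ca³⁺ is already 1 electron into the core; N³⁺ still has 2 valence electrons.
Usually core removal costs more than valence removal, but here the competition is close: a tightly held n=2 valence electron can cost more to remove than an n=3 core electron, so the actual values have to decide it.
Valence configurations: C³⁺ [He]2s¹, N³⁺ [He]2s².
Tabulated IE_4 (kJ/mol): C 6223, Ca 6491, N 7475.
Overall IE_4 order: C < Ca < N.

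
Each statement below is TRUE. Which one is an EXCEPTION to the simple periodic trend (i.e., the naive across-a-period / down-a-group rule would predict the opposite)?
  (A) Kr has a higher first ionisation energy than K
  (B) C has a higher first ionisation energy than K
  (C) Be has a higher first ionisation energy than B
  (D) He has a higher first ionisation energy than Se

(C)

The general trend: first ionisation energy increases across a period and decreases down a group.
(A) Kr (period 4, group 18) vs K (period 4, group 1): the stated order agrees with the simple trend.
(B) C (period 2, group 14) vs K (period 4, group 1): the stated order agrees with the simple trend.
(C) Be (period 2, group 2) vs B (period 2, group 13): the stated order contradicts the simple trend.
(D) He (period 1, group 18) vs Se (period 4, group 16): the stated order agrees with the simple trend.
The exception is (C): removing B's lone 2p electron is easier than breaking Be's filled 2s².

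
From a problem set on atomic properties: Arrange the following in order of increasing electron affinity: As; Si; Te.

As, Si, Te

Electron affinity generally becomes more exothermic across a period toward the halogens and less exothermic down a group.
A diagonal step moves right (one effect) and down (the opposite effect) at once.
Si > As: the two effects oppose for this pair; the down-group effect wins (134 vs 78 kJ/mol).
Te > Si: the two effects oppose for this pair; the across-period effect wins (190 vs 134 kJ/mol).
Approximate values (kJ/mol): Si 134, As 78, Te 190.
So from lowest to highest: As < Si < Te.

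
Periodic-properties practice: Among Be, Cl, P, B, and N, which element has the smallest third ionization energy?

P

Consider each +2 ion: Be²⁺ is the bare [He] core; Cl²⁺ still has 5 valence electrons; P²⁺ still has 3 valence electrons; B²⁺ still has 1 valence electron; N²⁺ still has 3 valence electrons.
Pulling an electron out of a noble-gas core costs far more than removing a remaining valence electron, so Be sits at the high end of IE_3.
Valence configurations: Cl²⁺ [Ne]3s²3p³, P²⁺ [Ne]3s²3p¹, B²⁺ [He]2s¹, N²⁺ [He]2s²2p¹.
Approximate IE_3 values (kJ/mol): Be 14849, Cl 3822, P 2914, B 3660, N 4578.
Putting it together, IE_3: P < B < Cl < N < Be.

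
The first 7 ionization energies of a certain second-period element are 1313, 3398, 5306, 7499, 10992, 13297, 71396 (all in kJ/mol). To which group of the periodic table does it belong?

Group 16

Look for the largest jump between consecutive ionization energies: IE7/IE6 ≈ 5.4, far larger than any earlier ratio.
That jump marks the point where a core electron is being removed. So the atom has 6 valence electrons.
A main-group element with 6 valence electrons is in group 16.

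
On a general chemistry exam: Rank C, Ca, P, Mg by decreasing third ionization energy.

IE_3 is the cost of taking one more electron from the +2 cation: C²⁺ still has 2 valence electrons; Ca²⁺ is the bare [Ar] core; P²⁺ still has 3 valence electrons; Mg²⁺ is the bare [Ne] core.
Pulling an electron out of a noble-gas core costs far more than removing a remaining valence electron, so Ca and Mg sit at the high end of IE_3.
Valence configurations: C²⁺ [He]2s², P²⁺ [Ne]3s²3p¹.
Tabulated IE_3 (kJ/mol): C 4620, Ca 4912, P 2914, Mg 7733.
Overall IE_3 order: P < C < Ca < Mg.

Mg > Ca > C > P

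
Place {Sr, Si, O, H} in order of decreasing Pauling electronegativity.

H is in period 1, group 1; O is in period 2, group 16; Si is in period 3, group 14; Sr is in period 5, group 2.
Smaller atoms with higher effective nuclear charge are more electronegative.
These span different periods and groups, so the two trends combine.
Si > Sr: relative to Sr, both the across-period and down-group shifts push Si's electronegativity up.
H > Si: period and group pull opposite ways; the down-group shift dominates (2.20 vs 1.90).
O > H: the two effects oppose for this pair; the across-period effect wins (3.44 vs 2.20).
Approximate values (Pauling): H 2.20, O 3.44, Si 1.90, Sr 0.95.
So from highest to lowest: O > H > Si > Sr.

O, H, Si, Sr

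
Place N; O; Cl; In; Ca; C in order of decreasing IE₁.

Across a period the outer electron is held more tightly (higher IE₁); down a group it sits in a higher shell, more shielded, and comes off more easily.
Neither a single period nor a single group — weigh both effects.
Ca > In: period and group pull opposite ways; the down-group shift dominates (590 vs 558 kJ/mol).
C > Ca: both effects reinforce here, so C is clearly the higher of the two.
Cl > C: the two effects oppose for this pair; the across-period effect wins (1251 vs 1086 kJ/mol).
O > Cl: period and group pull opposite ways; the down-group shift dominates (1314 vs 1251 kJ/mol).
N > O: this pair runs against the simple trend — see the exception note.
Note the exception: N has a higher first ionization energy than O, contrary to the simple trend — pairing an electron in O's 2p⁴ costs repulsion energy, so O ionizes more easily than half-filled N (2p³).
For reference (kJ/mol): C 1086, N 1402, O 1314, Cl 1251, Ca 590, In 558.
So from highest to lowest: N > O > Cl > C > Ca > In.

N, O, Cl, C, Ca, In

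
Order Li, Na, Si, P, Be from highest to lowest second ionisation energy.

Li, Na, P, Be, Si

Consider each +1 ion: Li⁺ is the bare [He] core; Na⁺ is the bare [Ne] core; Si⁺ still has 3 valence electrons; P⁺ still has 4 valence electrons; Be⁺ still has 1 valence electron.
Breaking into a closed-shell core is much more expensive than removing a leftover valence electron — Na and Li have the largest IE_2 here.
Valence configurations: Si⁺ [Ne]3s²3p¹, P⁺ [Ne]3s²3p², Be⁺ [He]2s¹.
The numbers (kJ/mol): Li 7298, Na 4562, Si 1577, P 1907, Be 1757.
Putting it together, IE_2: Si < Be < P < Na < Li.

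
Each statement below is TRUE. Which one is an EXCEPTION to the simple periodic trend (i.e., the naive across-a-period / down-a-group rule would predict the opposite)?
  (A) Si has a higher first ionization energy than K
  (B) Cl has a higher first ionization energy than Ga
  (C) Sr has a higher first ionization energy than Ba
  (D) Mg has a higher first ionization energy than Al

(D)

The general trend: first ionization energy increases across a period and decreases down a group.
(A) Si (period 3, group 14) vs K (period 4, group 1): the stated order agrees with the simple trend.
(B) Cl (period 3, group 17) vs Ga (period 4, group 13): the stated order agrees with the simple trend.
(C) Sr (period 5, group 2) vs Ba (period 6, group 2): the stated order agrees with the simple trend.
(D) Mg (period 3, group 2) vs Al (period 3, group 13): the stated order contradicts the simple trend.
The exception is (D): Al's single 3p electron is easier to remove than one from Mg's filled 3s².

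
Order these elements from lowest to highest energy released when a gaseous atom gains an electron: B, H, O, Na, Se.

B, Na, H, O, Se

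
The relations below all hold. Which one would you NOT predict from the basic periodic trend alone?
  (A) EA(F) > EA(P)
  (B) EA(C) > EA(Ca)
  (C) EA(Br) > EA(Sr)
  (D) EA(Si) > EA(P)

(D)

The general trend: electron affinity increases across a period and decreases down a group.
(A) F (period 2, group 17) vs P (period 3, group 15): the stated order agrees with the simple trend.
(B) C (period 2, group 14) vs Ca (period 4, group 2): the stated order agrees with the simple trend.
(C) Br (period 4, group 17) vs Sr (period 5, group 2): the stated order agrees with the simple trend.
(D) Si (period 3, group 14) vs P (period 3, group 15): the stated order contradicts the simple trend.
The exception is (D): adding an electron to P's half-filled 3p³ is unfavourable, so Si (3p²) has the more exothermic EA.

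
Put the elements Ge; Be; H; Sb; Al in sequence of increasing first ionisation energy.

Al < Ge < Sb < Be < H

H is in period 1, group 1; Be is in period 2, group 2; Al is in period 3, group 13; Ge is in period 4, group 14; Sb is in period 5, group 15.
First ionization energy rises across a period (greater Z_eff holds electrons more tightly) and falls down a group (valence electrons are farther from the nucleus).
A diagonal step moves right (one effect) and down (the opposite effect) at once.
Ge > Al: the two effects oppose for this pair; the across-period effect wins (762 vs 578 kJ/mol).
Sb > Ge: period and group pull opposite ways; the across-period shift dominates (831 vs 762 kJ/mol).
Be > Sb: period and group pull opposite ways; the down-group shift dominates (900 vs 831 kJ/mol).
H > Be: period and group pull opposite ways; the down-group shift dominates (1312 vs 900 kJ/mol).
Tabulated first ionization energy (kJ/mol): H 1312, Be 900, Al 578, Ge 762, Sb 831.
So from lowest to highest: Al < Ge < Sb < Be < H.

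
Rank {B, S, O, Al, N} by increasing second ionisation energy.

Al < S < B < N < O

Consider each +1 ion: B⁺ still has 2 valence electrons; S⁺ still has 5 valence electrons; O⁺ still has 5 valence electrons; Al⁺ still has 2 valence electrons; N⁺ still has 4 valence electrons.
All are still removing valence electrons, so compare the +1 ions as you would atoms: IE_2 generally rises across a period (higher Z_eff) and falls down a group (larger shell), subject to the usual subshell exceptions.
Valence configurations: B⁺ [He]2s², S⁺ [Ne]3s²3p³, O⁺ [He]2s²2p³, Al⁺ [Ne]3s², N⁺ [He]2s²2p².
Approximate IE_2 values (kJ/mol): B 2427, S 2252, O 3388, Al 1817, N 2856.
Hence IE_2: Al < S < B < N < O.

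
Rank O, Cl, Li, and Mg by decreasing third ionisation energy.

Li > Mg > O > Cl

IE_3 is the cost of taking one more electron from the +2 cation: O²⁺ still has 4 valence electrons; Cl²⁺ still has 5 valence electrons; Li²⁺ is already 1 electron into the core; Mg²⁺ is the bare [Ne] core.
Core electrons are held far more tightly than valence electrons, so Mg and Li top the IE_3 order.
Valence configurations: O²⁺ [He]2s²2p², Cl²⁺ [Ne]3s²3p³.
Approximate IE_3 values (kJ/mol): O 5300, Cl 3822, Li 11815, Mg 7733.
Putting it together, IE_3: Cl < O < Mg < Li.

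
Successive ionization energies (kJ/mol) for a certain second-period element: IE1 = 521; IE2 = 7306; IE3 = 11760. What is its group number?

Group 1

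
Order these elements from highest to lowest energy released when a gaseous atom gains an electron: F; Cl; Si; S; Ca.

Cl, F, S, Si, Ca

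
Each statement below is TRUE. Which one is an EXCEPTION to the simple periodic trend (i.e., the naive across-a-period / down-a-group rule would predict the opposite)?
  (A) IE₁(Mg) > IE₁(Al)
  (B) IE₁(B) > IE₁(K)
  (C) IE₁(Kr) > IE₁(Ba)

The general trend: first ionisation energy increases across a period and decreases down a group.
(A) Mg (period 3, group 2) vs Al (period 3, group 13): the stated order contradicts the simple trend.
(B) B (period 2, group 13) vs K (period 4, group 1): the stated order agrees with the simple trend.
(C) Kr (period 4, group 18) vs Ba (period 6, group 2): the stated order agrees with the simple trend.
The exception is (A): Al's single 3p electron is easier to remove than one from Mg's filled 3s².

(A)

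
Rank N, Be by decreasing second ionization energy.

Consider each +1 ion: N⁺ still has 4 valence electrons; Be⁺ still has 1 valence electron.
All are still removing valence electrons, so compare the +1 ions as you would atoms: IE_2 generally rises across a period (higher Z_eff) and falls down a group (larger shell), subject to the usual subshell exceptions.
Valence configurations: N⁺ [He]2s²2p², Be⁺ [He]2s¹.
The numbers (kJ/mol): N 2856, Be 1757.
Putting it together, IE_2: Be < N.

N, Be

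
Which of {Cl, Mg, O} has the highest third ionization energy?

Mg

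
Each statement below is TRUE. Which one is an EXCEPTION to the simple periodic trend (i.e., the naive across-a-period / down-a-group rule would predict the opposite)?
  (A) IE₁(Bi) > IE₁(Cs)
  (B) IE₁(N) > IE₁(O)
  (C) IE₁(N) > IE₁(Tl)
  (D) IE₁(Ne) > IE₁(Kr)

The general trend: first ionisation energy increases across a period and decreases down a group.
(A) Bi (period 6, group 15) vs Cs (period 6, group 1): the stated order agrees with the simple trend.
(B) N (period 2, group 15) vs O (period 2, group 16): the stated order contradicts the simple trend.
(C) N (period 2, group 15) vs Tl (period 6, group 13): the stated order agrees with the simple trend.
(D) Ne (period 2, group 18) vs Kr (period 4, group 18): the stated order agrees with the simple trend.
The exception is (B): pairing an electron in O's 2p⁴ costs repulsion energy, so O ionizes more easily than half-filled N (2p³).

(B)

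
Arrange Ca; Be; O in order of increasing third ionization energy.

Ca < O < Be

The third ionization energy removes an electron from the +2 ion. For each element: Ca²⁺ is the bare [Ar] core; Be²⁺ is the bare [He] core; O²⁺ still has 4 valence electrons.
Usually core removal costs more than valence removal, but here the competition is close: a tightly held n=2 valence electron can cost more to remove than an n=3 core electron, so the actual values have to decide it.
The numbers (kJ/mol): Ca 4912, Be 14849, O 5300.
Putting it together, IE_3: Ca < O < Be.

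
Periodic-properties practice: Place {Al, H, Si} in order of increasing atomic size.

H is in period 1, group 1; Al is in period 3, group 13; Si is in period 3, group 14.
Atomic radius shrinks across a period as nuclear charge pulls the same shell inward, and grows down a group as new shells are added.
These span different periods and groups, so the two trends combine.
Si > H: the two effects oppose for this pair; the down-group effect wins (116 vs 32 pm).
Al > Si: both are in period 3; the period trend gives Al the larger value.
Approximate values (pm): H 32, Al 126, Si 116.
So from smallest to largest: H < Si < Al.

H, Si, Al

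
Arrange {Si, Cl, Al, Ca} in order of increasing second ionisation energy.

Ca < Si < Al < Cl

IE_2 is the cost of taking one more electron from the +1 cation: Si⁺ still has 3 valence electrons; Cl⁺ still has 6 valence electrons; Al⁺ still has 2 valence electrons; Ca⁺ still has 1 valence electron.
All are still removing valence electrons, so compare the +1 ions as you would atoms: IE_2 generally rises across a period (higher Z_eff) and falls down a group (larger shell), subject to the usual subshell exceptions.
Valence configurations: Si⁺ [Ne]3s²3p¹, Cl⁺ [Ne]3s²3p⁴, Al⁺ [Ne]3s², Ca⁺ [Ar]4s¹.
Si⁺ loses a lone 3p electron whereas Al⁺ must break into a filled 3s² pair, so IE_2(Al) > IE_2(Si) even though Si has the higher nuclear charge.
Approximate IE_2 values (kJ/mol): Si 1577, Cl 2298, Al 1817, Ca 1145.
Overall IE_2 order: Ca < Si < Al < Cl.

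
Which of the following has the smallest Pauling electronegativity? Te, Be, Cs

Cs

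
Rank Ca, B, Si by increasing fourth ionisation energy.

Si < Ca < B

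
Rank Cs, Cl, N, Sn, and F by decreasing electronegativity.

N is in period 2, group 15; F is in period 2, group 17; Cl is in period 3, group 17; Sn is in period 5, group 14; Cs is in period 6, group 1.
EN rises left→right (higher Z_eff, smaller atoms) and falls top→bottom (larger, more shielded atoms).
Here both period and group differ, so the two effects have to be weighed against each other.
Sn > Cs: relative to Cs, both the across-period and down-group shifts push Sn's electronegativity up.
N > Sn: both effects reinforce here, so N is clearly the higher of the two.
Cl > N: period and group pull opposite ways; the across-period shift dominates (3.16 vs 3.04).
F > Cl: F sits above Cl in group 17, so the down-group effect alone puts F higher.
Tabulated electronegativity (Pauling): N 3.04, F 3.98, Cl 3.16, Sn 1.96, Cs 0.79.
So from highest to lowest: F > Cl > N > Sn > Cs.

F, Cl, N, Sn, Cs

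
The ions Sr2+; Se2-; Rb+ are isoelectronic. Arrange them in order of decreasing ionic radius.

Se2- > Rb+ > Sr2+

All of these have 36 electrons, so size is governed by nuclear charge alone: the more protons, the stronger the pull on the same electron cloud, and the smaller the ion.
Nuclear charges: Sr2+ (Z=38), Rb+ (Z=37), Se2- (Z=34).
Largest to smallest: Se2- > Rb+ > Sr2+.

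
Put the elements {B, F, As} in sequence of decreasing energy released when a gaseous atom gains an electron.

F, As, B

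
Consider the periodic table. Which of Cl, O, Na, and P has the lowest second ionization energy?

Consider each +1 ion: Cl⁺ still has 6 valence electrons; O⁺ still has 5 valence electrons; Na⁺ is the bare [Ne] core; P⁺ still has 4 valence electrons.
Core electrons are held far more tightly than valence electrons, so Na tops the IE_2 order.
Valence configurations: Cl⁺ [Ne]3s²3p⁴, O⁺ [He]2s²2p³, P⁺ [Ne]3s²3p².
Tabulated IE_2 (kJ/mol): Cl 2298, O 3388, Na 4562, P 1907.
Putting it together, IE_2: P < Cl < O < Na.

P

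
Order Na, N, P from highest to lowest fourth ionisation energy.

Consider each +3 ion: Na³⁺ is already 2 electrons into the core; N³⁺ still has 2 valence electrons; P³⁺ still has 2 valence electrons.
Pulling an electron out of a noble-gas core costs far more than removing a remaining valence electron, so Na sits at the high end of IE_4.
Valence configurations: N³⁺ [He]2s², P³⁺ [Ne]3s².
The numbers (kJ/mol): Na 9543, N 7475, P 4964.
So the fourth ionization energies run P < N < Na.

Na > N > P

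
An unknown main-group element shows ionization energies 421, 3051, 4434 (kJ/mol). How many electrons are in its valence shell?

1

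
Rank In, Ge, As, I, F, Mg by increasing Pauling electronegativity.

Mg < In < Ge < As < I < F

F is in period 2, group 17; Mg is in period 3, group 2; Ge is in period 4, group 14; As is in period 4, group 15; In is in period 5, group 13; I is in period 5, group 17.
EN rises left→right (higher Z_eff, smaller atoms) and falls top→bottom (larger, more shielded atoms).
Here both period and group differ, so the two effects have to be weighed against each other.
In > Mg: period and group pull opposite ways; the across-period shift dominates (1.78 vs 1.31).
Ge > In: relative to In, both the across-period and down-group shifts push Ge's electronegativity up.
As > Ge: As lies to the right of Ge in period 4, so the across-period effect alone puts As higher.
I > As: period and group pull opposite ways; the across-period shift dominates (2.66 vs 2.18).
F > I: F sits above I in group 17, so the down-group effect alone puts F higher.
Approximate values (Pauling): F 3.98, Mg 1.31, Ge 2.01, As 2.18, In 1.78, I 2.66.
So from lowest to highest: Mg < In < Ge < As < I < F.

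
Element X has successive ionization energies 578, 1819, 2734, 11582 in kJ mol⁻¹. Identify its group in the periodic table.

Group 13

Look for the largest jump between consecutive ionization energies: IE4/IE3 ≈ 4.2, far larger than any earlier ratio.
That jump marks the point where a core electron is being removed. So the atom has 3 valence electrons.
A main-group element with 3 valence electrons is in group 13.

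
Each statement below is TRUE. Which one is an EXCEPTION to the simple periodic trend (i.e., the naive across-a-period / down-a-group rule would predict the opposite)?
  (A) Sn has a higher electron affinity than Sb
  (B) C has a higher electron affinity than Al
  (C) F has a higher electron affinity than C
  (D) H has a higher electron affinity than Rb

(A)

The general trend: electron affinity increases across a period and decreases down a group.
(A) Sn (period 5, group 14) vs Sb (period 5, group 15): the stated order contradicts the simple trend.
(B) C (period 2, group 14) vs Al (period 3, group 13): the stated order agrees with the simple trend.
(C) F (period 2, group 17) vs C (period 2, group 14): the stated order agrees with the simple trend.
(D) H (period 1, group 1) vs Rb (period 5, group 1): the stated order agrees with the simple trend.
The exception is (A): adding an electron to Sb's half-filled 5p³ is unfavourable, so Sn has the more exothermic EA.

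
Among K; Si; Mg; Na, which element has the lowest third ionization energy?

IE_3 is the cost of taking one more electron from the +2 cation: K²⁺ is already 1 electron into the core; Si²⁺ still has 2 valence electrons; Mg²⁺ is the bare [Ne] core; Na²⁺ is already 1 electron into the core.
Core electrons are held far more tightly than valence electrons, so K, Na and Mg top the IE_3 order.
The numbers (kJ/mol): K 4420, Si 3232, Mg 7733, Na 6910.
Putting it together, IE_3: Si < K < Na < Mg.

Si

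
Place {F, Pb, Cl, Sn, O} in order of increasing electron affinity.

O is in period 2, group 16; F is in period 2, group 17; Cl is in period 3, group 17; Sn is in period 5, group 14; Pb is in period 6, group 14.
Adding an electron releases more energy for atoms nearer the top right (short of the noble gases).
These span different periods and groups, so the two trends combine.
Sn > Pb: they share group 14; the group trend gives Sn the larger value.
O > Sn: both effects reinforce here, so O is clearly the higher of the two.
F > O: F lies to the right of O in period 2, so the across-period effect alone puts F higher.
Cl > F: this pair runs against the simple trend — see the exception note.
Note the exception: Cl has a higher electron affinity than F, contrary to the simple trend — F's small 2p subshell makes the incoming electron feel strong e⁻–e⁻ repulsion, so Cl actually releases more energy on gaining an electron.
Tabulated electron affinity (kJ/mol): O 141, F 328, Cl 349, Sn 107, Pb 35.
So from lowest to highest: Pb < Sn < O < F < Cl.

Pb < Sn < O < F < Cl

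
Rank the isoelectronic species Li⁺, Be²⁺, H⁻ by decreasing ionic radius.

All of these have 2 electrons, so size is governed by nuclear charge alone: the more protons, the stronger the pull on the same electron cloud, and the smaller the ion.
Nuclear charges: Be²⁺ (Z=4), Li⁺ (Z=3), H⁻ (Z=1).
Largest to smallest: H⁻ > Li⁺ > Be²⁺.

H⁻ > Li⁺ > Be²⁺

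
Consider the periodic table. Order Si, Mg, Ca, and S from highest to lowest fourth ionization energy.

After 3 electrons have been removed, what remains? Si³⁺ still has 1 valence electron; Mg³⁺ is already 1 electron into the core; Ca³⁺ is already 1 electron into the core; S³⁺ still has 3 valence electrons.
Breaking into a closed-shell core is much more expensive than removing a leftover valence electron — Ca and Mg have the largest IE_4 here.
Valence configurations: Si³⁺ [Ne]3s¹, S³⁺ [Ne]3s²3p¹.
Approximate IE_4 values (kJ/mol): Si 4356, Mg 10543, Ca 6491, S 4556.
Overall IE_4 order: Si < S < Ca < Mg.

Mg > Ca > S > Si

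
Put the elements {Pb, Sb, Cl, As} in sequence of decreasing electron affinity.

Cl > Sb > As > Pb

Atoms with high Z_eff and room in the valence shell (especially the halogens) have the most exothermic electron affinities.
Here both period and group differ, so the two effects have to be weighed against each other.
As > Pb: both effects reinforce here, so As is clearly the higher of the two.
Sb > As: this pair runs against the simple trend — see the exception note.
Cl > Sb: both effects reinforce here, so Cl is clearly the higher of the two.
Note the exception: Sb has a higher electron affinity than As, contrary to the simple trend — both are half-filled np³, but the pairing/repulsion penalty for the added electron shrinks as the p orbitals become larger and more diffuse down the group, and for Sb that outweighs the weaker nuclear attraction.
Approximate values (kJ/mol): Cl 349, As 78, Sb 103, Pb 35.
So from highest to lowest: Cl > Sb > As > Pb.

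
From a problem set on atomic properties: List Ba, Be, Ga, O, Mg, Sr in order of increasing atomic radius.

Be is in period 2, group 2; O is in period 2, group 16; Mg is in period 3, group 2; Ga is in period 4, group 13; Sr is in period 5, group 2; Ba is in period 6, group 2.
Atomic radius shrinks across a period as nuclear charge pulls the same shell inward, and grows down a group as new shells are added.
Here both period and group differ, so the two effects have to be weighed against each other.
Be > O: Be lies to the left of O in period 2, so the across-period effect alone puts Be larger.
Ga > Be: period and group pull opposite ways; the down-group shift dominates (124 vs 102 pm).
Mg > Ga: period and group pull opposite ways; the across-period shift dominates (139 vs 124 pm).
Sr > Mg: Sr sits below Mg in group 2, so the down-group effect alone puts Sr larger.
Ba > Sr: they share group 2; the group trend gives Ba the larger value.
Approximate values (pm): Be 102, O 63, Mg 139, Ga 124, Sr 185, Ba 196.
So from smallest to largest: O < Be < Ga < Mg < Sr < Ba.

O < Be < Ga < Mg < Sr < Ba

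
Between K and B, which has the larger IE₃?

IE_3 is the cost of taking one more electron from the +2 cation: K²⁺ is already 1 electron into the core; B²⁺ still has 1 valence electron.
Breaking into a closed-shell core is much more expensive than removing a leftover valence electron — K has the largest IE_3 here.
Tabulated IE_3 (kJ/mol): K 4420, B 3660.
Putting it together, IE_3: B < K.

K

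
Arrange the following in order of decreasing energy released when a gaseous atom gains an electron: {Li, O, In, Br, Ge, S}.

Br, S, O, Ge, Li, In

Li is in period 2, group 1; O is in period 2, group 16; S is in period 3, group 16; Ge is in period 4, group 14; Br is in period 4, group 17; In is in period 5, group 13.
EA tends to increase across a period and decrease down a group, though the pattern is less regular than for IE or radius.
Here both period and group differ, so the two effects have to be weighed against each other.
Li > In: the two effects oppose for this pair; the down-group effect wins (60 vs 29 kJ/mol).
Ge > Li: the two effects oppose for this pair; the across-period effect wins (119 vs 60 kJ/mol).
O > Ge: both effects reinforce here, so O is clearly the higher of the two.
S > O: this pair runs against the simple trend — see the exception note.
Br > S: period and group pull opposite ways; the across-period shift dominates (325 vs 200 kJ/mol).
Note the exception: S has a higher electron affinity than O, contrary to the simple trend — the compact 2p subshell of O repels the added electron more than S's larger 3p does.
Tabulated electron affinity (kJ/mol): Li 60, O 141, S 200, Ge 119, Br 325, In 29.
So from highest to lowest: Br > S > O > Ge > Li > In.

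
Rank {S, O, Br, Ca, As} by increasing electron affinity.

Ca < As < O < S < Br

O is in period 2, group 16; S is in period 3, group 16; Ca is in period 4, group 2; As is in period 4, group 15; Br is in period 4, group 17.
Adding an electron releases more energy for atoms nearer the top right (short of the noble gases).
Neither a single period nor a single group — weigh both effects.
As > Ca: As lies to the right of Ca in period 4, so the across-period effect alone puts As higher.
O > As: relative to As, both the across-period and down-group shifts push O's electron affinity up.
S > O: this pair runs against the simple trend — see the exception note.
Br > S: the two effects oppose for this pair; the across-period effect wins (325 vs 200 kJ/mol).
Note the exception: S has a higher electron affinity than O, contrary to the simple trend — the compact 2p subshell of O repels the added electron more than S's larger 3p does.
For reference (kJ/mol): O 141, S 200, Ca 2, As 78, Br 325.
So from lowest to highest: Ca < As < O < S < Br.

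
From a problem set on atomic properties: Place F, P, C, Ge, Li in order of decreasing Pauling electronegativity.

F > C > P > Ge > Li

Li is in period 2, group 1; C is in period 2, group 14; F is in period 2, group 17; P is in period 3, group 15; Ge is in period 4, group 14.
EN rises left→right (higher Z_eff, smaller atoms) and falls top→bottom (larger, more shielded atoms).
These span different periods and groups, so the two trends combine.
Ge > Li: the two effects oppose for this pair; the across-period effect wins (2.01 vs 0.98).
P > Ge: both effects reinforce here, so P is clearly the higher of the two.
C > P: period and group pull opposite ways; the down-group shift dominates (2.55 vs 2.19).
F > C: both are in period 2; the period trend gives F the larger value.
Approximate values (Pauling): Li 0.98, C 2.55, F 3.98, P 2.19, Ge 2.01.
So from highest to lowest: F > C > P > Ge > Li.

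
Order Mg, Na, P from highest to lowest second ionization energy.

After 1 electron has been removed, what remains? Mg⁺ still has 1 valence electron; Na⁺ is the bare [Ne] core; P⁺ still has 4 valence electrons.
Breaking into a closed-shell core is much more expensive than removing a leftover valence electron — Na has the largest IE_2 here.
Valence configurations: Mg⁺ [Ne]3s¹, P⁺ [Ne]3s²3p².
The numbers (kJ/mol): Mg 1451, Na 4562, P 1907.
Hence IE_2: Mg < P < Na.

Na > P > Mg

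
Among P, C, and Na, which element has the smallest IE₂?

The second ionization energy removes an electron from the +1 ion. For each element: P⁺ still has 4 valence electrons; C⁺ still has 3 valence electrons; Na⁺ is the bare [Ne] core.
Core electrons are held far more tightly than valence electrons, so Na tops the IE_2 order.
Valence configurations: P⁺ [Ne]3s²3p², C⁺ [He]2s²2p¹.
Tabulated IE_2 (kJ/mol): P 1907, C 2353, Na 4562.
Overall IE_2 order: P < C < Na.

P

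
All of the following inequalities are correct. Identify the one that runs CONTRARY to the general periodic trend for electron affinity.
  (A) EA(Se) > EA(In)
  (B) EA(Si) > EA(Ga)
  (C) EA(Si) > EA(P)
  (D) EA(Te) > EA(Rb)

(C)

The general trend: electron affinity increases across a period and decreases down a group.
(A) Se (period 4, group 16) vs In (period 5, group 13): the stated order agrees with the simple trend.
(B) Si (period 3, group 14) vs Ga (period 4, group 13): the stated order agrees with the simple trend.
(C) Si (period 3, group 14) vs P (period 3, group 15): the stated order contradicts the simple trend.
(D) Te (period 5, group 16) vs Rb (period 5, group 1): the stated order agrees with the simple trend.
The exception is (C): adding an electron to P's half-filled 3p³ is unfavourable, so Si (3p²) has the more exothermic EA.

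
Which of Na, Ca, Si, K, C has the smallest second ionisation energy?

Ca

After 1 electron has been removed, what remains? Na⁺ is the bare [Ne] core; Ca⁺ still has 1 valence electron; Si⁺ still has 3 valence electrons; K⁺ is the bare [Ar] core; C⁺ still has 3 valence electrons.
Pulling an electron out of a noble-gas core costs far more than removing a remaining valence electron, so K and Na sit at the high end of IE_2.
Valence configurations: Ca⁺ [Ar]4s¹, Si⁺ [Ne]3s²3p¹, C⁺ [He]2s²2p¹.
Tabulated IE_2 (kJ/mol): Na 4562, Ca 1145, Si 1577, K 3052, C 2353.
Hence IE_2: Ca < Si < C < K < Na.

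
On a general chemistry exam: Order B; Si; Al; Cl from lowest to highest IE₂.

The second ionization energy removes an electron from the +1 ion. For each element: B⁺ still has 2 valence electrons; Si⁺ still has 3 valence electrons; Al⁺ still has 2 valence electrons; Cl⁺ still has 6 valence electrons.
All are still removing valence electrons, so compare the +1 ions as you would atoms: IE_2 generally rises across a period (higher Z_eff) and falls down a group (larger shell), subject to the usual subshell exceptions.
Valence configurations: B⁺ [He]2s², Si⁺ [Ne]3s²3p¹, Al⁺ [Ne]3s², Cl⁺ [Ne]3s²3p⁴.
Si⁺ loses a lone 3p electron whereas Al⁺ must break into a filled 3s² pair, so IE_2(Al) > IE_2(Si) even though Si has the higher nuclear charge.
The numbers (kJ/mol): B 2427, Si 1577, Al 1817, Cl 2298.
Overall IE_2 order: Si < Al < Cl < B.

Si < Al < Cl < B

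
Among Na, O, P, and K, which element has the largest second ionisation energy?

The second ionization energy removes an electron from the +1 ion. For each element: Na⁺ is the bare [Ne] core; O⁺ still has 5 valence electrons; P⁺ still has 4 valence electrons; K⁺ is the bare [Ar] core.
Usually core removal costs more than valence removal, but here the competition is close: a tightly held n=2 valence electron can cost more to remove than an n=3 core electron, so the actual values have to decide it.
Valence configurations: O⁺ [He]2s²2p³, P⁺ [Ne]3s²3p².
Approximate IE_2 values (kJ/mol): Na 4562, O 3388, P 1907, K 3052.
Hence IE_2: P < K < O < Na.

Na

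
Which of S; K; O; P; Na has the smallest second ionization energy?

Consider each +1 ion: S⁺ still has 5 valence electrons; K⁺ is the bare [Ar] core; O⁺ still has 5 valence electrons; P⁺ still has 4 valence electrons; Na⁺ is the bare [Ne] core.
Usually core removal costs more than valence removal, but here the competition is close: a tightly held n=2 valence electron can cost more to remove than an n=3 core electron, so the actual values have to decide it.
Valence configurations: S⁺ [Ne]3s²3p³, O⁺ [He]2s²2p³, P⁺ [Ne]3s²3p².
Approximate IE_2 values (kJ/mol): S 2252, K 3052, O 3388, P 1907, Na 4562.
Putting it together, IE_2: P < S < K < O < Na.

P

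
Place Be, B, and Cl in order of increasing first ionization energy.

Be is in period 2, group 2; B is in period 2, group 13; Cl is in period 3, group 17.
IE₁ increases left→right with effective nuclear charge and decreases top→bottom as the valence shell moves farther out.
These span different periods and groups, so the two trends combine.
Be > B: this pair runs against the simple trend — see the exception note.
Cl > Be: the two effects oppose for this pair; the across-period effect wins (1251 vs 900 kJ/mol).
Note the exception: Be has a higher first ionization energy than B, contrary to the simple trend — removing B's lone 2p electron is easier than breaking Be's filled 2s².
Approximate values (kJ/mol): Be 900, B 801, Cl 1251.
So from lowest to highest: B < Be < Cl.

B < Be < Cl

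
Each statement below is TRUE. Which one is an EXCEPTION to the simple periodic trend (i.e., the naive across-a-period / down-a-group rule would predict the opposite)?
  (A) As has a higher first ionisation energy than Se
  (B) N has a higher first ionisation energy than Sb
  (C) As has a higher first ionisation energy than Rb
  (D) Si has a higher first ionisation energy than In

The general trend: first ionisation energy increases across a period and decreases down a group.
(A) As (period 4, group 15) vs Se (period 4, group 16): the stated order contradicts the simple trend.
(B) N (period 2, group 15) vs Sb (period 5, group 15): the stated order agrees with the simple trend.
(C) As (period 4, group 15) vs Rb (period 5, group 1): the stated order agrees with the simple trend.
(D) Si (period 3, group 14) vs In (period 5, group 13): the stated order agrees with the simple trend.
The exception is (A): Se (4p⁴) ionizes more easily than half-filled As (4p³).

(A)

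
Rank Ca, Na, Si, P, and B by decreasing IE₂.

IE_2 is the cost of taking one more electron from the +1 cation: Ca⁺ still has 1 valence electron; Na⁺ is the bare [Ne] core; Si⁺ still has 3 valence electrons; P⁺ still has 4 valence electrons; B⁺ still has 2 valence electrons.
Pulling an electron out of a noble-gas core costs far more than removing a remaining valence electron, so Na sits at the high end of IE_2.
Valence configurations: Ca⁺ [Ar]4s¹, Si⁺ [Ne]3s²3p¹, P⁺ [Ne]3s²3p², B⁺ [He]2s².
Approximate IE_2 values (kJ/mol): Ca 1145, Na 4562, Si 1577, P 1907, B 2427.
Overall IE_2 order: Ca < Si < P < B < Na.

Na > B > P > Si > Ca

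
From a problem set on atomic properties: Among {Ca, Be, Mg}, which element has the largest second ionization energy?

The second ionization energy removes an electron from the +1 ion. For each element: Ca⁺ still has 1 valence electron; Be⁺ still has 1 valence electron; Mg⁺ still has 1 valence electron.
All are still removing valence electrons, so compare the +1 ions as you would atoms: IE_2 generally rises across a period (higher Z_eff) and falls down a group (larger shell), subject to the usual subshell exceptions.
Valence configurations: Ca⁺ [Ar]4s¹, Be⁺ [He]2s¹, Mg⁺ [Ne]3s¹.
Tabulated IE_2 (kJ/mol): Ca 1145, Be 1757, Mg 1451.
Putting it together, IE_2: Ca < Mg < Be.

Be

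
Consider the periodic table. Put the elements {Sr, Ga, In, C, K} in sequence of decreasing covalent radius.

Radius decreases left→right (rising Z_eff, same n) and increases top→bottom (higher n).
These span different periods and groups, so the two trends combine.
Ga > C: relative to C, both the across-period and down-group shifts push Ga's atomic radius up.
In > Ga: they share group 13; the group trend gives In the larger value.
Sr > In: Sr lies to the left of In in period 5, so the across-period effect alone puts Sr larger.
K > Sr: the two effects oppose for this pair; the across-period effect wins (196 vs 185 pm).
Tabulated atomic radius (pm): C 75, K 196, Ga 124, Sr 185, In 142.
So from largest to smallest: K > Sr > In > Ga > C.

K, Sr, In, Ga, C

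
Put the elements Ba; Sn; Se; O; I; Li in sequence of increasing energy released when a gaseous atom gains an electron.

Ba < Li < Sn < O < Se < I

Electron affinity generally becomes more exothermic across a period toward the halogens and less exothermic down a group.
Here both period and group differ, so the two effects have to be weighed against each other.
Li > Ba: period and group pull opposite ways; the down-group shift dominates (60 vs 14 kJ/mol).
Sn > Li: the two effects oppose for this pair; the across-period effect wins (107 vs 60 kJ/mol).
O > Sn: relative to Sn, both the across-period and down-group shifts push O's electron affinity up.
Se > O: this pair runs against the simple trend — see the exception note.
I > Se: period and group pull opposite ways; the across-period shift dominates (295 vs 195 kJ/mol).
Note the exception: Se has a higher electron affinity than O, contrary to the simple trend — O's compact 2p subshell gives strong electron–electron repulsion on the added electron.
For reference (kJ/mol): Li 60, O 141, Se 195, Sn 107, I 295, Ba 14.
So from lowest to highest: Ba < Li < Sn < O < Se < I.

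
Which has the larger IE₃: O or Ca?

IE_3 is the cost of taking one more electron from the +2 cation: O²⁺ still has 4 valence electrons; Ca²⁺ is the bare [Ar] core.
Usually core removal costs more than valence removal, but here the competition is close: a tightly held n=2 valence electron can cost more to remove than an n=3 core electron, so the actual values have to decide it.
The numbers (kJ/mol): O 5300, Ca 4912.
Hence IE_3: Ca < O.

O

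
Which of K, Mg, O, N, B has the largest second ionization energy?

Consider each +1 ion: K⁺ is the bare [Ar] core; Mg⁺ still has 1 valence electron; O⁺ still has 5 valence electrons; N⁺ still has 4 valence electrons; B⁺ still has 2 valence electrons.
Usually core removal costs more than valence removal, but here the competition is close: a tightly held n=2 valence electron can cost more to remove than an n=3 core electron, so the actual values have to decide it.
Valence configurations: Mg⁺ [Ne]3s¹, O⁺ [He]2s²2p³, N⁺ [He]2s²2p², B⁺ [He]2s².
The numbers (kJ/mol): K 3052, Mg 1451, O 3388, N 2856, B 2427.
Putting it together, IE_2: Mg < B < N < K < O.

O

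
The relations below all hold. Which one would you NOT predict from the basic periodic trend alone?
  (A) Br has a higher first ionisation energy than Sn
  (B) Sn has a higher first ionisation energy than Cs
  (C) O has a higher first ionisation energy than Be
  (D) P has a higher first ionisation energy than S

(D)

The general trend: first ionisation energy increases across a period and decreases down a group.
(A) Br (period 4, group 17) vs Sn (period 5, group 14): the stated order agrees with the simple trend.
(B) Sn (period 5, group 14) vs Cs (period 6, group 1): the stated order agrees with the simple trend.
(C) O (period 2, group 16) vs Be (period 2, group 2): the stated order agrees with the simple trend.
(D) P (period 3, group 15) vs S (period 3, group 16): the stated order contradicts the simple trend.
The exception is (D): S (3p⁴) ionizes more easily than half-filled P (3p³) because the paired 3p electron in S is pushed out by e⁻–e⁻ repulsion.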